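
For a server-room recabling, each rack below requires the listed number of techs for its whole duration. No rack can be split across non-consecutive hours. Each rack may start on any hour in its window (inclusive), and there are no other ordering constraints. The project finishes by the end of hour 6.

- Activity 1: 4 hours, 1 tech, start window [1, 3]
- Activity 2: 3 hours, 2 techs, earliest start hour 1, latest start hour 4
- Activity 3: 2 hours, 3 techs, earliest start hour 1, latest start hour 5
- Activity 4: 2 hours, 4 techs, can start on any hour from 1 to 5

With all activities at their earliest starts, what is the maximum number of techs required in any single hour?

Early-start schedule: Activity 1@1, Activity 2@1, Activity 3@1, Activity 4@1.
Load per hour: hour 1: 10, hour 2: 10, hour 3: 3, hour 4: 1, hour 5: 0, hour 6: 0.
Peak is 10.

10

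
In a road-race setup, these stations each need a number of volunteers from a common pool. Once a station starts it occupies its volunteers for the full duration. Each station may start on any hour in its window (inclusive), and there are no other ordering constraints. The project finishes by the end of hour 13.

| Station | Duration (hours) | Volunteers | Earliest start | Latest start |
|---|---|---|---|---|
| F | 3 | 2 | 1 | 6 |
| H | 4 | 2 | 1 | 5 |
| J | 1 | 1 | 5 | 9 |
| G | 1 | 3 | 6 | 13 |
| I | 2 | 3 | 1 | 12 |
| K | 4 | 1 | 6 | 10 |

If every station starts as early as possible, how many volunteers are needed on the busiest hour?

Early-start schedule: F@1, H@1, J@5, G@6, I@1, K@6.
Load per hour: hour 1: 7, hour 2: 7, hour 3: 4, hour 4: 2, hour 5: 1, hour 6: 4, hour 7: 1, hour 8: 1, hour 9: 1, hour 10: 0, hour 11: 0, hour 12: 0, hour 13: 0.
Peak is 7.

7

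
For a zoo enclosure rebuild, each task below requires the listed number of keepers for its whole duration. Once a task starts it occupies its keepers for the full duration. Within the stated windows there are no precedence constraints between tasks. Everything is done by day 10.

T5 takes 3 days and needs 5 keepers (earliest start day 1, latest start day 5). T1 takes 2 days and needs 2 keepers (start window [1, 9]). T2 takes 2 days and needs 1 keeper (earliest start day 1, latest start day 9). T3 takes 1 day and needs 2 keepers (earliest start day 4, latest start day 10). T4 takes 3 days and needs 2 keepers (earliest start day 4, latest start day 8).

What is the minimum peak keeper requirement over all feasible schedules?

5

Early-start (T5@1, T1@1, T2@1, T3@4, T4@4) gives peak 8: d1:8  d2:8  d3:5  d4:4  d5:2  d6:2  d7:0  d8:0  d9:0  d10:0.
Shift T1→4, T2→4, T4→5.
Schedule T5@1, T1@4, T2@4, T3@4, T4@5: d1:5  d2:5  d3:5  d4:5  d5:5  d6:2  d7:2  d8:0  d9:0  d10:0 — peak 5.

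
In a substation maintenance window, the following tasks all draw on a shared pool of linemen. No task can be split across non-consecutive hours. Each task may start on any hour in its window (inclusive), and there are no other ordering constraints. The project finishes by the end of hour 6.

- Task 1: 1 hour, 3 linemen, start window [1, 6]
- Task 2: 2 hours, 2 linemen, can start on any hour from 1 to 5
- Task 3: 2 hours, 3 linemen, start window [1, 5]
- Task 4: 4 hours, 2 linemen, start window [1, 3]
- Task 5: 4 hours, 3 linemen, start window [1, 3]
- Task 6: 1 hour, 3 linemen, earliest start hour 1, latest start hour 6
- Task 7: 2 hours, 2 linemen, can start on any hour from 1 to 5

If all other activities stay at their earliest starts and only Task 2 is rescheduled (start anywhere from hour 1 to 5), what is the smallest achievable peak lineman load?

16

Task 2@1: h1:18  h2:12  h3:5  h4:5  h5:0  h6:0 → peak 18
Task 2@2: h1:16  h2:12  h3:7  h4:5  h5:0  h6:0 → peak 16
Task 2@3: h1:16  h2:10  h3:7  h4:7  h5:0  h6:0 → peak 16
Task 2@4: h1:16  h2:10  h3:5  h4:7  h5:2  h6:0 → peak 16
Task 2@5: h1:16  h2:10  h3:5  h4:5  h5:2  h6:2 → peak 16
Best is Task 2@2, peak 16.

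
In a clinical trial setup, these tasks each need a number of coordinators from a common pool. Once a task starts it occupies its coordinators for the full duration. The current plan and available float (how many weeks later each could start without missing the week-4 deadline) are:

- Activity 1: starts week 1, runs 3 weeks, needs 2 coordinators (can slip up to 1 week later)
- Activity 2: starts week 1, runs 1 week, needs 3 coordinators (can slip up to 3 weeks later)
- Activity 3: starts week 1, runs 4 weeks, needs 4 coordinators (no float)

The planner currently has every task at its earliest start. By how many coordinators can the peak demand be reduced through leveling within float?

2

Early-start peak: w1:9  w2:6  w3:6  w4:4 ⇒ 9.
Leveled (Activity 1@1, Activity 2@4, Activity 3@1): w1:6  w2:6  w3:6  w4:7 ⇒ 7.
Reduction 9 − 7 = 2.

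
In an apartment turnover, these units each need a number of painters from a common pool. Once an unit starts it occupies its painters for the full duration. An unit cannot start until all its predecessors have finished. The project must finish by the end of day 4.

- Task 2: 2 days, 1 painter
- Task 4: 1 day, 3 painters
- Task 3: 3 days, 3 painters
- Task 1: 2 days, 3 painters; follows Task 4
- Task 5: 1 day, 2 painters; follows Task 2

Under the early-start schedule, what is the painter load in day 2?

At early start, day 2 has: Task 2, Task 3, Task 1.
Demand: 1 + 3 + 3 = 7.

7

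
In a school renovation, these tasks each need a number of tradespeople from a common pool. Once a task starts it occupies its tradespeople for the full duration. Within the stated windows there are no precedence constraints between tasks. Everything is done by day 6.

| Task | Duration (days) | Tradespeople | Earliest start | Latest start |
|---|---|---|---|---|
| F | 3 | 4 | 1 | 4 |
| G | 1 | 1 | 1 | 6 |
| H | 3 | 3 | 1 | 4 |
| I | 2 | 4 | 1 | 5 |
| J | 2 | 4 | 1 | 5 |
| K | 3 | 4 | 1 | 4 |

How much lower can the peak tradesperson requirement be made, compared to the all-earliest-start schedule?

9

Early-start peak: d1:20  d2:19  d3:11  d4:0  d5:0  d6:0 ⇒ 20.
Leveled (F@1, G@1, H@1, I@2, J@4, K@4): d1:8  d2:11  d3:11  d4:8  d5:8  d6:4 ⇒ 11.
Reduction 20 − 11 = 9.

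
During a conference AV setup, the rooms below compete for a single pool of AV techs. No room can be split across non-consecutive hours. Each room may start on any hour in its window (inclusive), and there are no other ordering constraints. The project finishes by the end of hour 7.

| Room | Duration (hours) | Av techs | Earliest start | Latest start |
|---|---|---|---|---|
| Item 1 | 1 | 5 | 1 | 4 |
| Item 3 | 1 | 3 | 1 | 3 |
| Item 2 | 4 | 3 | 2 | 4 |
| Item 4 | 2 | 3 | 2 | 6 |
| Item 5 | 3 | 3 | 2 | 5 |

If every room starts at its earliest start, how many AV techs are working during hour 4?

6

At early start, hour 4 has: Item 2, Item 5.
Demand: 3 + 3 = 6.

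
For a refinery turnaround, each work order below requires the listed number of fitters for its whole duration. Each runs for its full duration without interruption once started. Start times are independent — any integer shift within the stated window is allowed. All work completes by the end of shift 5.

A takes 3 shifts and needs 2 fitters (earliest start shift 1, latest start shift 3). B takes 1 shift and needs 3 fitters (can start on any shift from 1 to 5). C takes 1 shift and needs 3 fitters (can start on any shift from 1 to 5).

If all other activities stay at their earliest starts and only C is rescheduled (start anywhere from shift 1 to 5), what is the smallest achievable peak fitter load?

C@1: s1:8  s2:2  s3:2  s4:0  s5:0 → peak 8
C@2: s1:5  s2:5  s3:2  s4:0  s5:0 → peak 5
C@3: s1:5  s2:2  s3:5  s4:0  s5:0 → peak 5
C@4: s1:5  s2:2  s3:2  s4:3  s5:0 → peak 5
C@5: s1:5  s2:2  s3:2  s4:0  s5:3 → peak 5
Best is C@2, peak 5.

5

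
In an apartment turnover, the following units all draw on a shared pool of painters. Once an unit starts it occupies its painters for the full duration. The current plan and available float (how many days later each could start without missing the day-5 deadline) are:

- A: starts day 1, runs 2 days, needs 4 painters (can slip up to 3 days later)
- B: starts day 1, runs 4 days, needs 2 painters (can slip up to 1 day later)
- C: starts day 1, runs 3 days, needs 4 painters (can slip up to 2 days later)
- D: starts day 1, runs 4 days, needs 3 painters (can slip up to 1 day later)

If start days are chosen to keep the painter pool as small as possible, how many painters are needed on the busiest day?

9

Early-start (A@1, B@1, C@1, D@1) gives peak 13: d1:13  d2:13  d3:9  d4:5  d5:0.
Shift C→3.
Schedule A@1, B@1, C@3, D@1: d1:9  d2:9  d3:9  d4:9  d5:4 — peak 9.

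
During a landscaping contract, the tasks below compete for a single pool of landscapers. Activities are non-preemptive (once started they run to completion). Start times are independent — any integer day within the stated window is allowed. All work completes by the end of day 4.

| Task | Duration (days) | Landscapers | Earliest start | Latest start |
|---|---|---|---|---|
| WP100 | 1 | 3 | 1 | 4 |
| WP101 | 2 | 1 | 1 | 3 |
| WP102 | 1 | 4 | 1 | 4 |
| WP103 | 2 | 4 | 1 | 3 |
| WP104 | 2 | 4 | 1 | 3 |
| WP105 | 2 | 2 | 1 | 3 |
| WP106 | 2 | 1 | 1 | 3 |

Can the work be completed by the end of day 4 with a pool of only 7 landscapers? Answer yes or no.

Total landscaper-days = 31; over 4 days the average is 31/4 > 7, so some day must exceed 7.

no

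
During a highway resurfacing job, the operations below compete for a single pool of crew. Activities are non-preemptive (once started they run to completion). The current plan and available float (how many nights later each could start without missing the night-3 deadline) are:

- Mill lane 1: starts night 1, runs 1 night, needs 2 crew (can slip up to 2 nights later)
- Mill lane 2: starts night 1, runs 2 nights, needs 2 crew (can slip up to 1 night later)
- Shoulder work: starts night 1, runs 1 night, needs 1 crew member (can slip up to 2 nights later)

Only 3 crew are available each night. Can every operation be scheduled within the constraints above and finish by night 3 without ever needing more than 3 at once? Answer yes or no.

Schedule Mill lane 1@1, Mill lane 2@2, Shoulder work@1: n1:3  n2:2  n3:2 — peak 3 ≤ 3.

yes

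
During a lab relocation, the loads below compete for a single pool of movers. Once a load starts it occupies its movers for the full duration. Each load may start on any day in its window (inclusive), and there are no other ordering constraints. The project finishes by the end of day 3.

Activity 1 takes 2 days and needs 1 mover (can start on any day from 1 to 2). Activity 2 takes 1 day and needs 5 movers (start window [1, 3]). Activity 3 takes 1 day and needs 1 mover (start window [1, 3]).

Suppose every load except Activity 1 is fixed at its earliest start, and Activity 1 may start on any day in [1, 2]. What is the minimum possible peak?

Activity 1@1: d1:7  d2:1  d3:0 → peak 7
Activity 1@2: d1:6  d2:1  d3:1 → peak 6
Best is Activity 1@2, peak 6.

6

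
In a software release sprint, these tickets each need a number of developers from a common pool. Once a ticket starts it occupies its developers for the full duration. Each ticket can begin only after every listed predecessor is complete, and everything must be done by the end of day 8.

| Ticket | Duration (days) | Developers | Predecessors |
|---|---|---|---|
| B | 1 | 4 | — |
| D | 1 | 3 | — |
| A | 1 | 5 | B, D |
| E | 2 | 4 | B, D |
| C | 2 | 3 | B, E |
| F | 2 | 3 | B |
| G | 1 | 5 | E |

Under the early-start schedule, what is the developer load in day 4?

8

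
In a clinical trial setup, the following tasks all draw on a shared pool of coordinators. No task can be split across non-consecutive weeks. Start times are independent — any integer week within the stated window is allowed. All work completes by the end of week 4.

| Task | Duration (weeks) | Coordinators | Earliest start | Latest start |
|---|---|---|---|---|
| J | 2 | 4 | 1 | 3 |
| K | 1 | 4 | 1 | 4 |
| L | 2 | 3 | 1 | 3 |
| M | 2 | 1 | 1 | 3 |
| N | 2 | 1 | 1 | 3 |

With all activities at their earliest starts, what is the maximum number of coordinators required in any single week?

Early-start schedule: J@1, K@1, L@1, M@1, N@1.
Load per week: week 1: 13, week 2: 9, week 3: 0, week 4: 0.
Peak is 13.

13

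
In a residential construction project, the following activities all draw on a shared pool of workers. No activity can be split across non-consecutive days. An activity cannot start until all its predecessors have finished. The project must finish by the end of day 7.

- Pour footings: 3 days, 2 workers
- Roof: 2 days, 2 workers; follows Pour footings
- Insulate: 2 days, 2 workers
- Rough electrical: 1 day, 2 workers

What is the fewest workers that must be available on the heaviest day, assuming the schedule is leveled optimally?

Early-start (Pour footings@1, Roof@4, Insulate@1, Rough electrical@1) gives peak 6: d1:6  d2:4  d3:2  d4:2  d5:2  d6:0  d7:0.
Shift Rough electrical→3.
Schedule Pour footings@1, Roof@4, Insulate@1, Rough electrical@3: d1:4  d2:4  d3:4  d4:2  d5:2  d6:0  d7:0 — peak 4.

4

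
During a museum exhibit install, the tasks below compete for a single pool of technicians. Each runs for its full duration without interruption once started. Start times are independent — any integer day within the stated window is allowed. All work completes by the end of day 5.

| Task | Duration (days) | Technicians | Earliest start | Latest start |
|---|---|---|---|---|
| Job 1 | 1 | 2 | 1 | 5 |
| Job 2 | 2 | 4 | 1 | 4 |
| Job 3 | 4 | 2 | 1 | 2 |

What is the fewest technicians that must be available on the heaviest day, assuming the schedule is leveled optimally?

Early-start (Job 1@1, Job 2@1, Job 3@1) gives peak 8: d1:8  d2:6  d3:2  d4:2  d5:0.
Shift Job 3→2.
Schedule Job 1@1, Job 2@1, Job 3@2: d1:6  d2:6  d3:2  d4:2  d5:2 — peak 6.

6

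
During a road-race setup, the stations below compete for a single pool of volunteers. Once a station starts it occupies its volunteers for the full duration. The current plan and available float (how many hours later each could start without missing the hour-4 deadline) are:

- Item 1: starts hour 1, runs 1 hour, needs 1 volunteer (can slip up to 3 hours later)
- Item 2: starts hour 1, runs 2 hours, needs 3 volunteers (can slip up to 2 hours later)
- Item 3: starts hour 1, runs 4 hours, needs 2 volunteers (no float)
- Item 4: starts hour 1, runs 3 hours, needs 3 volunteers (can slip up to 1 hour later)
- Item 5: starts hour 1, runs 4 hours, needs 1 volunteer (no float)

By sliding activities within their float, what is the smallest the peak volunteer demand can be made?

9

Early-start (Item 1@1, Item 2@1, Item 3@1, Item 4@1, Item 5@1) gives peak 10: h1:10  h2:9  h3:6  h4:3.
Shift Item 4→2.
Schedule Item 1@1, Item 2@1, Item 3@1, Item 4@2, Item 5@1: h1:7  h2:9  h3:6  h4:6 — peak 9.
No arrangement of the 24 feasible schedules does better.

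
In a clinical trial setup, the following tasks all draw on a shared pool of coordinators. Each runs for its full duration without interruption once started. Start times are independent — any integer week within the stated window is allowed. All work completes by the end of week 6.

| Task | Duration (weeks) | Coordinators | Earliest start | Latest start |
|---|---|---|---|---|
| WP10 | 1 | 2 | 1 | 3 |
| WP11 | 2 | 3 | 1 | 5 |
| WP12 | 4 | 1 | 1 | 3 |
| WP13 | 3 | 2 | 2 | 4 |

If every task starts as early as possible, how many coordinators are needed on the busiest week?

Early-start schedule: WP10@1, WP11@1, WP12@1, WP13@2.
Load per week: week 1: 6, week 2: 6, week 3: 3, week 4: 3, week 5: 0, week 6: 0.
Peak is 6.

6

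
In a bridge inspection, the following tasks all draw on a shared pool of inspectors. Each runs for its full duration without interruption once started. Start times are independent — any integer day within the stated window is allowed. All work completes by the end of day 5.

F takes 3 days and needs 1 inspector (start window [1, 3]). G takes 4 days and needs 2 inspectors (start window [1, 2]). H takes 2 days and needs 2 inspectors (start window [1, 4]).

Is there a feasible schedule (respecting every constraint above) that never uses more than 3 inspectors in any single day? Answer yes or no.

no

The minimum achievable peak is 4; 3 < 4, so no feasible schedule stays within the cap.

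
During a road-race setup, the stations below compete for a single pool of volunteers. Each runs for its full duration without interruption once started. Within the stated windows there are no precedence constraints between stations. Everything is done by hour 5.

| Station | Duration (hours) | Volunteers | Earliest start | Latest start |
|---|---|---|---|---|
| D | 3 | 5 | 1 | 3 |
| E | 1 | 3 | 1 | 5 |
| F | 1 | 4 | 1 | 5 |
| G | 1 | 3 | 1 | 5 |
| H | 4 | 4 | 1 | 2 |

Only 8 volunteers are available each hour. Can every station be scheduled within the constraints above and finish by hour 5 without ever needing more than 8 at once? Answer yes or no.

Total volunteer-hours = 41; over 5 hours the average is 41/5 > 8, so some hour must exceed 8.

no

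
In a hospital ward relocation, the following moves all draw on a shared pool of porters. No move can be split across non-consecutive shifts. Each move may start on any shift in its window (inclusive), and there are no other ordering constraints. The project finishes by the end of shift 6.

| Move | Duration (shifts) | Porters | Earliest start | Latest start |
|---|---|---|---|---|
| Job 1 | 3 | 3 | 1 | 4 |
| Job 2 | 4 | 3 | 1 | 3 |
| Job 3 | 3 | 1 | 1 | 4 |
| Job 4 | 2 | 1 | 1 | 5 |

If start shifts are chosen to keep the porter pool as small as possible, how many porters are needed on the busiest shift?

Early-start (Job 1@1, Job 2@1, Job 3@1, Job 4@1) gives peak 8: s1:8  s2:8  s3:7  s4:3  s5:0  s6:0.
Shift Job 3→4, Job 4→4.
Schedule Job 1@1, Job 2@1, Job 3@4, Job 4@4: s1:6  s2:6  s3:6  s4:5  s5:2  s6:1 — peak 6.

6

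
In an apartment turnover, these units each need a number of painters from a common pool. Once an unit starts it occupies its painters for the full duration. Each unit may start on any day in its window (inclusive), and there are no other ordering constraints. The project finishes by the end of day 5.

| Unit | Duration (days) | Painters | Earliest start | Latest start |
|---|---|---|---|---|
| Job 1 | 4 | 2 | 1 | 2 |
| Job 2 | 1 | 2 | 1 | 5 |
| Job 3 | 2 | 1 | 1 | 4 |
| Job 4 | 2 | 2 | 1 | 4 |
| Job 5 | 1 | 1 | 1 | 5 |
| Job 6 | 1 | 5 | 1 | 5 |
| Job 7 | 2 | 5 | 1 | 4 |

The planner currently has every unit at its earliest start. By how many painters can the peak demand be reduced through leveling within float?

11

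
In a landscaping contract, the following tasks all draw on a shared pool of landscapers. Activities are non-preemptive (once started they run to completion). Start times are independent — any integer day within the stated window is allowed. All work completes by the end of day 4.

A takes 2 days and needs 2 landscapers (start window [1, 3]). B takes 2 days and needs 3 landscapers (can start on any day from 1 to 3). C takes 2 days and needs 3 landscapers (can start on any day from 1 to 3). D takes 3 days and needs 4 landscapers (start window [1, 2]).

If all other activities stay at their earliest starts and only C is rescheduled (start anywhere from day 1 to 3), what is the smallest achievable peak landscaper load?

C@1: d1:12  d2:12  d3:4  d4:0 → peak 12
C@2: d1:9  d2:12  d3:7  d4:0 → peak 12
C@3: d1:9  d2:9  d3:7  d4:3 → peak 9
Best is C@3, peak 9.

9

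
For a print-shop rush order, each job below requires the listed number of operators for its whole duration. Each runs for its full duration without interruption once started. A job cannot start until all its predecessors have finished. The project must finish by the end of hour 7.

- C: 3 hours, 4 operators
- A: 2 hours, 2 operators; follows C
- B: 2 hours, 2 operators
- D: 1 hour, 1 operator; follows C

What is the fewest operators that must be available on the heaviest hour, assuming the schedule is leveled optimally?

4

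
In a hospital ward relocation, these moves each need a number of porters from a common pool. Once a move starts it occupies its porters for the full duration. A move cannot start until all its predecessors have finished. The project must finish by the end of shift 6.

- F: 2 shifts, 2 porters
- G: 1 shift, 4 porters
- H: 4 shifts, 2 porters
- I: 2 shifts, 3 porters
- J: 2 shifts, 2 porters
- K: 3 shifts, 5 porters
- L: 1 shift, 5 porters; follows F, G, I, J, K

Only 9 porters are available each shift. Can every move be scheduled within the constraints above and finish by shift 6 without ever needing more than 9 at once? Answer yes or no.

yes

Schedule F@1, G@1, H@2, I@1, J@2, K@3, L@6: s1:9  s2:9  s3:9  s4:7  s5:7  s6:5 — peak 9 ≤ 9.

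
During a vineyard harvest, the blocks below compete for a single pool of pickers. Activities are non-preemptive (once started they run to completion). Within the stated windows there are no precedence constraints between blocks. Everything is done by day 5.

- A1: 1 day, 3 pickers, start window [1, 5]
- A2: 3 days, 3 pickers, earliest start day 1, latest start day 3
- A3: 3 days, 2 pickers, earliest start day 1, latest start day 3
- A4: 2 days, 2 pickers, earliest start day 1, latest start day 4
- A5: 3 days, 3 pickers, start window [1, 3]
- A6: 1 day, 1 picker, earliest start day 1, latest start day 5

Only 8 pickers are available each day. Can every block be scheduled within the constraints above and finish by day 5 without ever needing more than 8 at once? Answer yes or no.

yes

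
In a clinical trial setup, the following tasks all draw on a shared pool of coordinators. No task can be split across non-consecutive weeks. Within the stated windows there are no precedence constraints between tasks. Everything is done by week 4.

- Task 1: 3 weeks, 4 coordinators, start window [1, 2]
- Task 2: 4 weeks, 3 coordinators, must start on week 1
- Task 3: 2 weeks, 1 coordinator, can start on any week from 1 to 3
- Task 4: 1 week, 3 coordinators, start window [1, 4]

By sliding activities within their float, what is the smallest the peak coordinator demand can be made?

Early-start (Task 1@1, Task 2@1, Task 3@1, Task 4@1) gives peak 11: w1:11  w2:8  w3:7  w4:3.
Shift Task 4→4.
Schedule Task 1@1, Task 2@1, Task 3@1, Task 4@4: w1:8  w2:8  w3:7  w4:6 — peak 8.
Total coordinator-weeks = 29 over 4 weeks ⇒ peak ≥ ⌈29/4⌉ = 8, so 8 is optimal.

8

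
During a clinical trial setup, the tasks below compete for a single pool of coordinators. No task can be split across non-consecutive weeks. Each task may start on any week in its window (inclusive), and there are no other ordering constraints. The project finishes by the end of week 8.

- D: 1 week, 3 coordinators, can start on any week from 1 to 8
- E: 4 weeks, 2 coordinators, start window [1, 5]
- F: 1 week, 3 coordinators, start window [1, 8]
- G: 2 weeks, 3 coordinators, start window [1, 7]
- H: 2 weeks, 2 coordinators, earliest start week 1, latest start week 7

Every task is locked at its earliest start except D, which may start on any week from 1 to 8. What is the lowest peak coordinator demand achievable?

D@1: w1:13  w2:7  w3:2  w4:2  w5:0  w6:0  w7:0  w8:0 → peak 13
D@2: w1:10  w2:10  w3:2  w4:2  w5:0  w6:0  w7:0  w8:0 → peak 10
D@3: w1:10  w2:7  w3:5  w4:2  w5:0  w6:0  w7:0  w8:0 → peak 10
D@4: w1:10  w2:7  w3:2  w4:5  w5:0  w6:0  w7:0  w8:0 → peak 10
D@5: w1:10  w2:7  w3:2  w4:2  w5:3  w6:0  w7:0  w8:0 → peak 10
D@6: w1:10  w2:7  w3:2  w4:2  w5:0  w6:3  w7:0  w8:0 → peak 10
D@7: w1:10  w2:7  w3:2  w4:2  w5:0  w6:0  w7:3  w8:0 → peak 10
D@8: w1:10  w2:7  w3:2  w4:2  w5:0  w6:0  w7:0  w8:3 → peak 10
Best is D@2, peak 10.

10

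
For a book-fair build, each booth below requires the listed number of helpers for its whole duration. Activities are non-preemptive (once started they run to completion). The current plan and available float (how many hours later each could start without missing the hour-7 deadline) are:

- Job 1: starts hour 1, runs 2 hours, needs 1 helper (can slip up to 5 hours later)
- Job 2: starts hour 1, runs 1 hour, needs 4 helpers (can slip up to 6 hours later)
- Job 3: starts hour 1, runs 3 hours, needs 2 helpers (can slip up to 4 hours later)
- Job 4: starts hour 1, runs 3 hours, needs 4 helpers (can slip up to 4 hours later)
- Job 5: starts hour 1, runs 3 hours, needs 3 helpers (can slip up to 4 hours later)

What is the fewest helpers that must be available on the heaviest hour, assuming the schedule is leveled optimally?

Early-start (Job 1@1, Job 2@1, Job 3@1, Job 4@1, Job 5@1) gives peak 14: h1:14  h2:10  h3:9  h4:0  h5:0  h6:0  h7:0.
Shift Job 3→5, Job 4→2, Job 5→5.
Schedule Job 1@1, Job 2@1, Job 3@5, Job 4@2, Job 5@5: h1:5  h2:5  h3:4  h4:4  h5:5  h6:5  h7:5 — peak 5.
Total helper-hours = 33 over 7 hours ⇒ peak ≥ ⌈33/7⌉ = 5, so 5 is optimal.

5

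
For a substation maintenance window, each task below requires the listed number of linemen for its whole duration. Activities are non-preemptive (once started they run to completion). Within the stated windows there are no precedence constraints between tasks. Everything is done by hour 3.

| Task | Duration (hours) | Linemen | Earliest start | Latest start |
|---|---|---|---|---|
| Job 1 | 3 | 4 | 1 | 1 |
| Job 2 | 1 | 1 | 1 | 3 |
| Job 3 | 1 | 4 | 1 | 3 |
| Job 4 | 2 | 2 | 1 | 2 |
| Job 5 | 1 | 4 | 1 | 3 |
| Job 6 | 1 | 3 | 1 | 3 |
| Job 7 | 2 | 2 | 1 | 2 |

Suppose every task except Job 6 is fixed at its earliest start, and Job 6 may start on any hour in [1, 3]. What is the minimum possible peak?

17

Job 6@1: h1:20  h2:8  h3:4 → peak 20
Job 6@2: h1:17  h2:11  h3:4 → peak 17
Job 6@3: h1:17  h2:8  h3:7 → peak 17
Best is Job 6@2, peak 17.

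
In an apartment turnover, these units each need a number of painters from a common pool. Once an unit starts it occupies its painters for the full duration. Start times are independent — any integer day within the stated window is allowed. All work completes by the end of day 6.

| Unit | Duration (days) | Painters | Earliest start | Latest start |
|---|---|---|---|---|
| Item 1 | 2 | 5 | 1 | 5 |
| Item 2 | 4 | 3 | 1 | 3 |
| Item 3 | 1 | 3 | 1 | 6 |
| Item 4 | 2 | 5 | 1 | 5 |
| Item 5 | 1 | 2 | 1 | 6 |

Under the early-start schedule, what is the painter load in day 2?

13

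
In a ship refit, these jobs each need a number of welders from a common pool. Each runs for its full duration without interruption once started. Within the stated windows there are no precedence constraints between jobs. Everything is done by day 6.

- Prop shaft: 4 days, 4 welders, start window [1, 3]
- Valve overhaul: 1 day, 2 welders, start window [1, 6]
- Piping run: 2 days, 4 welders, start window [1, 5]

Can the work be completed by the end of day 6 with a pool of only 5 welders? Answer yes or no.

no

The minimum achievable peak is 6; 5 < 6, so no feasible schedule stays within the cap.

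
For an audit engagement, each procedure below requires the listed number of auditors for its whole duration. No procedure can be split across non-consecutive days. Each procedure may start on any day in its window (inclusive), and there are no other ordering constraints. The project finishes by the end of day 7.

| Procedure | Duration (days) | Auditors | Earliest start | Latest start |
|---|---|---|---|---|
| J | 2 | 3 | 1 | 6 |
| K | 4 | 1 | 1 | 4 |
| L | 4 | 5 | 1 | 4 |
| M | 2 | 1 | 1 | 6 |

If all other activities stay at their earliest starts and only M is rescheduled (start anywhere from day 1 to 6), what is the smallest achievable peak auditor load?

M@1: d1:10  d2:10  d3:6  d4:6  d5:0  d6:0  d7:0 → peak 10
M@2: d1:9  d2:10  d3:7  d4:6  d5:0  d6:0  d7:0 → peak 10
M@3: d1:9  d2:9  d3:7  d4:7  d5:0  d6:0  d7:0 → peak 9
M@4: d1:9  d2:9  d3:6  d4:7  d5:1  d6:0  d7:0 → peak 9
M@5: d1:9  d2:9  d3:6  d4:6  d5:1  d6:1  d7:0 → peak 9
M@6: d1:9  d2:9  d3:6  d4:6  d5:0  d6:1  d7:1 → peak 9
Best is M@3, peak 9.

9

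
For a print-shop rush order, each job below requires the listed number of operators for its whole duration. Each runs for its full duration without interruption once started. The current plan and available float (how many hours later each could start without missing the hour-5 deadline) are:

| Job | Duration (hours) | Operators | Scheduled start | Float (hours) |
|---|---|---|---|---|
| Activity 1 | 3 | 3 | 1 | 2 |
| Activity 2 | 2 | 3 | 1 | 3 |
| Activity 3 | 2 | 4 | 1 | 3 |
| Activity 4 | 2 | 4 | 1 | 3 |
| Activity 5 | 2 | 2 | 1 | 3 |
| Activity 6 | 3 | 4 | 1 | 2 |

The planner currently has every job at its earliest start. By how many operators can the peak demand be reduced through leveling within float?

Early-start peak: h1:20  h2:20  h3:7  h4:0  h5:0 ⇒ 20.
Leveled (Activity 1@1, Activity 2@1, Activity 3@1, Activity 4@4, Activity 5@3, Activity 6@3): h1:10  h2:10  h3:9  h4:10  h5:8 ⇒ 10.
Reduction 20 − 10 = 10.

10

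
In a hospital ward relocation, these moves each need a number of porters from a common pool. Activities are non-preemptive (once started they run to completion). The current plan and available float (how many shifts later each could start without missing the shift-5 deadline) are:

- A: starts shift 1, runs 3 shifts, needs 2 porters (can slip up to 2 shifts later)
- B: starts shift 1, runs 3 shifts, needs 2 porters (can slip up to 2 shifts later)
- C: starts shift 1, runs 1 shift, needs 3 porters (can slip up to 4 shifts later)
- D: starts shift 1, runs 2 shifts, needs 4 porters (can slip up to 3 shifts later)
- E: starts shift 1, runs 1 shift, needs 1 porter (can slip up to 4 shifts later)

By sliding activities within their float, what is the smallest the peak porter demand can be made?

6

Early-start (A@1, B@1, C@1, D@1, E@1) gives peak 12: s1:12  s2:8  s3:4  s4:0  s5:0.
Shift B→2, D→4.
Schedule A@1, B@2, C@1, D@4, E@1: s1:6  s2:4  s3:4  s4:6  s5:4 — peak 6.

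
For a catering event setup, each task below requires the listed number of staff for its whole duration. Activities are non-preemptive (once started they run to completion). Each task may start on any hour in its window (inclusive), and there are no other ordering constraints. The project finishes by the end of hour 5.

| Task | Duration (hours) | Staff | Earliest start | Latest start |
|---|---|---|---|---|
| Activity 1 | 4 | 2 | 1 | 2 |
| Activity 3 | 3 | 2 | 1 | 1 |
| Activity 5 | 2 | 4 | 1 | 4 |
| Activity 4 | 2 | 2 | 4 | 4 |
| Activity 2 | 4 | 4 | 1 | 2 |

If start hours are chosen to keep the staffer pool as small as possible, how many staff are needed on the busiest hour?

12

Schedule Activity 1@1, Activity 3@1, Activity 5@1, Activity 4@4, Activity 2@1: h1:12  h2:12  h3:8  h4:8  h5:2 — peak 12.
No arrangement of the 16 feasible schedules does better.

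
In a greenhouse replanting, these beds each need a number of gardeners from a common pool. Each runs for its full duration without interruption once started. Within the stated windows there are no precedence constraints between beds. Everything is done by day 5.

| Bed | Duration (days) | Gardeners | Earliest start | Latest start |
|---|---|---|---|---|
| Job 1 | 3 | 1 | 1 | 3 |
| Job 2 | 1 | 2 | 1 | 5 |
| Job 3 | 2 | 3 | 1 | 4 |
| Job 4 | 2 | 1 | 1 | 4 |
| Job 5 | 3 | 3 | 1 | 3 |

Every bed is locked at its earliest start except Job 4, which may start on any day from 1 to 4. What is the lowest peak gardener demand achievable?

9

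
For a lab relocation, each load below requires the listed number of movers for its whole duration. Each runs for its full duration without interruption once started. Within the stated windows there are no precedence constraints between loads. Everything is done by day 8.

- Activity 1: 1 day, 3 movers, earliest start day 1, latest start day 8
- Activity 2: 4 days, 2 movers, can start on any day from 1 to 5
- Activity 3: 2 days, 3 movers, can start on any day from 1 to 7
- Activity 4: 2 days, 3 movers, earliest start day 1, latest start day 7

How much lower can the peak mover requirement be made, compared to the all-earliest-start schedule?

Early-start peak: d1:11  d2:8  d3:2  d4:2  d5:0  d6:0  d7:0  d8:0 ⇒ 11.
Leveled (Activity 1@1, Activity 2@1, Activity 3@2, Activity 4@4): d1:5  d2:5  d3:5  d4:5  d5:3  d6:0  d7:0  d8:0 ⇒ 5.
Reduction 11 − 5 = 6.

6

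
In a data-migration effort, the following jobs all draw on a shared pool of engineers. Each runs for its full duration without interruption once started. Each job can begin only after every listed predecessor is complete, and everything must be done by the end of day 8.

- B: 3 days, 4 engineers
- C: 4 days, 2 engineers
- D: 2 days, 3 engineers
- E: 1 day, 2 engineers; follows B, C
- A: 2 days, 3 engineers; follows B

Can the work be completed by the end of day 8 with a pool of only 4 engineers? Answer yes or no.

no

Total engineer-days = 34; over 8 days the average is 34/8 > 4, so some day must exceed 4.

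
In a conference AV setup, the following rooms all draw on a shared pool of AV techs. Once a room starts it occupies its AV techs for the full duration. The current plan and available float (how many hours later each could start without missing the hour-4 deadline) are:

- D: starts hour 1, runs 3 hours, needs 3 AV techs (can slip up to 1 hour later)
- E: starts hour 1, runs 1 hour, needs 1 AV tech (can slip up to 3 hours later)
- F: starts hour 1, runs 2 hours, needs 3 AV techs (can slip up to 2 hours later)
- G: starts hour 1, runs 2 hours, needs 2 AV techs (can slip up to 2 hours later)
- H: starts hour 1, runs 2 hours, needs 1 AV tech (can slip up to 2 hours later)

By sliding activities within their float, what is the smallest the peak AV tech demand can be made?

6

Early-start (D@1, E@1, F@1, G@1, H@1) gives peak 10: h1:10  h2:9  h3:3  h4:0.
Shift E→4, G→3, H→3.
Schedule D@1, E@4, F@1, G@3, H@3: h1:6  h2:6  h3:6  h4:4 — peak 6.
Total AV tech-hours = 22 over 4 hours ⇒ peak ≥ ⌈22/4⌉ = 6, so 6 is optimal.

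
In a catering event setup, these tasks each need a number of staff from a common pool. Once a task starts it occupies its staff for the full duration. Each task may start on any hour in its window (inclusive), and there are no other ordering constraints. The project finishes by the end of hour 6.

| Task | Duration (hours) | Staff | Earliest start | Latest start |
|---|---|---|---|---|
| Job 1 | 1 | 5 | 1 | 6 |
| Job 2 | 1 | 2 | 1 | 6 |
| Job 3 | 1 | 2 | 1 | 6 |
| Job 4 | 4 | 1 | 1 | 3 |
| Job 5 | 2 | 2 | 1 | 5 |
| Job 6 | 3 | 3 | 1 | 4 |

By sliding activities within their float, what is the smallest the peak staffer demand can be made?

5

Early-start (Job 1@1, Job 2@1, Job 3@1, Job 4@1, Job 5@1, Job 6@1) gives peak 15: h1:15  h2:6  h3:4  h4:1  h5:0  h6:0.
Shift Job 2→2, Job 3→3, Job 4→2, Job 5→2, Job 6→4.
Schedule Job 1@1, Job 2@2, Job 3@3, Job 4@2, Job 5@2, Job 6@4: h1:5  h2:5  h3:5  h4:4  h5:4  h6:3 — peak 5.
Total staffer-hours = 26 over 6 hours ⇒ peak ≥ ⌈26/6⌉ = 5, so 5 is optimal.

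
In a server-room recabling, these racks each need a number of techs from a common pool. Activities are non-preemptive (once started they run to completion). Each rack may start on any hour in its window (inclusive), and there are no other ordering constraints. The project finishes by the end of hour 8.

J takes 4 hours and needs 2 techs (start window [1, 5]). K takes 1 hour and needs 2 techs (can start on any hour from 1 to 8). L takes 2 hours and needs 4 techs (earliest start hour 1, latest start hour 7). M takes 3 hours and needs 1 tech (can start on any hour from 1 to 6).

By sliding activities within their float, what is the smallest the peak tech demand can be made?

Early-start (J@1, K@1, L@1, M@1) gives peak 9: h1:9  h2:7  h3:3  h4:2  h5:0  h6:0  h7:0  h8:0.
Shift L→5, M→2.
Schedule J@1, K@1, L@5, M@2: h1:4  h2:3  h3:3  h4:3  h5:4  h6:4  h7:0  h8:0 — peak 4.

4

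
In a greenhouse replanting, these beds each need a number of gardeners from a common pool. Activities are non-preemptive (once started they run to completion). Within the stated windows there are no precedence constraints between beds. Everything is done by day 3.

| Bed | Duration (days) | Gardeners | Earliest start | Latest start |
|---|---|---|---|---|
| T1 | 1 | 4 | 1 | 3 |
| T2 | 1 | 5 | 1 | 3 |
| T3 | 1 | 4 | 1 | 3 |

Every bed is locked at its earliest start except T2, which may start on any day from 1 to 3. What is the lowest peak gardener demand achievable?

8

T2@1: d1:13  d2:0  d3:0 → peak 13
T2@2: d1:8  d2:5  d3:0 → peak 8
T2@3: d1:8  d2:0  d3:5 → peak 8
Best is T2@2, peak 8.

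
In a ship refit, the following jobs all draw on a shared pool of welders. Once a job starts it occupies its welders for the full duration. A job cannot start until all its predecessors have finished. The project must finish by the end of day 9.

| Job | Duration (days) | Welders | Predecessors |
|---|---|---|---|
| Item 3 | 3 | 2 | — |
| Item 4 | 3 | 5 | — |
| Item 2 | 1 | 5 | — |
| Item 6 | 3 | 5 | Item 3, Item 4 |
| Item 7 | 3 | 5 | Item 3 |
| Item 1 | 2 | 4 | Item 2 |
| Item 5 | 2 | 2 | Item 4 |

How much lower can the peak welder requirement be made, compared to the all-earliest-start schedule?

2

Early-start peak: d1:12  d2:11  d3:11  d4:12  d5:12  d6:10  d7:0  d8:0  d9:0 ⇒ 12.
Leveled (Item 3@1, Item 4@1, Item 2@4, Item 6@4, Item 7@5, Item 1@7, Item 5@8): d1:7  d2:7  d3:7  d4:10  d5:10  d6:10  d7:9  d8:6  d9:2 ⇒ 10.
Reduction 12 − 10 = 2.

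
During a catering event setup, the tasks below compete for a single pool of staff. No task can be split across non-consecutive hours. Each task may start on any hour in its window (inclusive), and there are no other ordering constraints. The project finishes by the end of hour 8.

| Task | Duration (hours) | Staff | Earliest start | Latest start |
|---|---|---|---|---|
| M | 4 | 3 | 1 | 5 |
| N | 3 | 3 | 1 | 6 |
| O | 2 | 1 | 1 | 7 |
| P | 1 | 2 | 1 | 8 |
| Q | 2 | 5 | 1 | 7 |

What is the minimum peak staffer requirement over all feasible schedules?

6

Early-start (M@1, N@1, O@1, P@1, Q@1) gives peak 14: h1:14  h2:12  h3:6  h4:3  h5:0  h6:0  h7:0  h8:0.
Shift O→4, P→4, Q→5.
Schedule M@1, N@1, O@4, P@4, Q@5: h1:6  h2:6  h3:6  h4:6  h5:6  h6:5  h7:0  h8:0 — peak 6.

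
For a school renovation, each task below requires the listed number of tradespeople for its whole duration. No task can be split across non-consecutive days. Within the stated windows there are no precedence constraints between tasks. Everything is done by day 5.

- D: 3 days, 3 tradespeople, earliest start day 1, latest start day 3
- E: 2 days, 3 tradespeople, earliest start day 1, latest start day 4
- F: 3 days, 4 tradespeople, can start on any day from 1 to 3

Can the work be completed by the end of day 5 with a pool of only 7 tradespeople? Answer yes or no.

Schedule D@1, E@1, F@3: d1:6  d2:6  d3:7  d4:4  d5:4 — peak 7 ≤ 7.

yes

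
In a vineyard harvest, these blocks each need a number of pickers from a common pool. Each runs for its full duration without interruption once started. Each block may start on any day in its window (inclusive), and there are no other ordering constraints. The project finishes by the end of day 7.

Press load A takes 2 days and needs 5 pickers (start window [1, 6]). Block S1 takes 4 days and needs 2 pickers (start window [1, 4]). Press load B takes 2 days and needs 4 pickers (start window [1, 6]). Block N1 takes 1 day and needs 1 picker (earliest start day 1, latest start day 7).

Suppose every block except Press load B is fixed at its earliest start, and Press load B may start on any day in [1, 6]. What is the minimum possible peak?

8

Press load B@1: d1:12  d2:11  d3:2  d4:2  d5:0  d6:0  d7:0 → peak 12
Press load B@2: d1:8  d2:11  d3:6  d4:2  d5:0  d6:0  d7:0 → peak 11
Press load B@3: d1:8  d2:7  d3:6  d4:6  d5:0  d6:0  d7:0 → peak 8
Press load B@4: d1:8  d2:7  d3:2  d4:6  d5:4  d6:0  d7:0 → peak 8
Press load B@5: d1:8  d2:7  d3:2  d4:2  d5:4  d6:4  d7:0 → peak 8
Press load B@6: d1:8  d2:7  d3:2  d4:2  d5:0  d6:4  d7:4 → peak 8
Best is Press load B@3, peak 8.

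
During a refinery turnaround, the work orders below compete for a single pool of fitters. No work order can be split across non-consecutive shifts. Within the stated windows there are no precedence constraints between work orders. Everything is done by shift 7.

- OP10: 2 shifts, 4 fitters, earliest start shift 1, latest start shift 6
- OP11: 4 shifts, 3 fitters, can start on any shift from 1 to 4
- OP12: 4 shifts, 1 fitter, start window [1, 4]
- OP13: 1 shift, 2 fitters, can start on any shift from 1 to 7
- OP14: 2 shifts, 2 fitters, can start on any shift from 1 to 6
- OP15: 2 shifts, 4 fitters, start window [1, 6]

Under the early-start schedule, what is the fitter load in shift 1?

16

At early start, shift 1 has: OP10, OP11, OP12, OP13, OP14, OP15.
Demand: 4 + 3 + 1 + 2 + 2 + 4 = 16.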